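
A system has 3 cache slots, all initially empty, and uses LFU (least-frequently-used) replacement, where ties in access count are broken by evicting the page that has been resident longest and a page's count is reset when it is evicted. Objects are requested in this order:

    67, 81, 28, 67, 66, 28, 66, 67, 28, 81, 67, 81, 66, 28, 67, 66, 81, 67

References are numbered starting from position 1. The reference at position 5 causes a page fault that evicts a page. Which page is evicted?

pos 1: 67 → fault, frames {67}
pos 2: 81 → fault, frames {67,81}
pos 3: 28 → fault, frames {67,81,28}
pos 4: 67 → hit
pos 5: 66 → fault, evict 81, frames {67,28,66}
At position 5, page 81 is evicted.

81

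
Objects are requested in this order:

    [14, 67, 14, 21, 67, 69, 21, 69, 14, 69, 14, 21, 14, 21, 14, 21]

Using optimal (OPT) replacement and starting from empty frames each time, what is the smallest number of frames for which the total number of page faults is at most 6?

f=1: 16 faults
f=2: 6 faults
f=3: 4 faults
f=4: 4 faults
Smallest f with faults ≤ 6 is 2.

2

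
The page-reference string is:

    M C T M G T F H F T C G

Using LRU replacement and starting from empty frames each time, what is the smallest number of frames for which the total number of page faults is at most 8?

3

f=1: 12 faults
f=2: 11 faults
f=3: 8 faults
f=4: 8 faults
f=5: 7 faults
f=6: 6 faults
Smallest f with faults ≤ 8 is 3.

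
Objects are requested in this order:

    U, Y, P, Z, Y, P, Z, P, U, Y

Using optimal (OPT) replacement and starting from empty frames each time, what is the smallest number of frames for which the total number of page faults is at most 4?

f=1: 10 faults
f=2: 7 faults
f=3: 5 faults
f=4: 4 faults
Smallest f with faults ≤ 4 is 4.

4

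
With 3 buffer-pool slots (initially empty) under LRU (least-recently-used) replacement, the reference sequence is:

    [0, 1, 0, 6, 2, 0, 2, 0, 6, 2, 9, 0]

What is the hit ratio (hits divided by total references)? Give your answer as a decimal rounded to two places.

0.50

0 → fault, frames [0]
1 → fault, frames [0, 1]
0 → hit
6 → fault, frames [1, 0, 6]
2 → fault, evict 1, frames [0, 6, 2]
0 → hit
2 → hit
0 → hit
6 → hit
2 → hit
9 → fault, evict 0, frames [6, 2, 9]
0 → fault, evict 6, frames [2, 9, 0]
Hits: 6 of 12 references → 6/12 = 0.5000.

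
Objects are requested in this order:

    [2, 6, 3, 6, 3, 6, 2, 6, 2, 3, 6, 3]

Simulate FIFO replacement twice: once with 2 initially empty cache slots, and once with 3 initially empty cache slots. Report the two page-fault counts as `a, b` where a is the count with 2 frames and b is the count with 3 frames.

2 frames: F F F . . . F F . F . . → 6 faults.
3 frames: F F F . . . . . . . . . → 3 faults.
3 < 6: adding a frame reduced faults, as is typical.

6, 3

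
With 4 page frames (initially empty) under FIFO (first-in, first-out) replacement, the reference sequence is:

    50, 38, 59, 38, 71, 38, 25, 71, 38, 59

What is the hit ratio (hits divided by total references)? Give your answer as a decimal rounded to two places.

50 -> fault, frames [50]
38 -> fault, frames [50, 38]
59 -> fault, frames [50, 38, 59]
38 -> hit
71 -> fault, frames [50, 38, 59, 71]
38 -> hit
25 -> fault, evict 50, frames [38, 59, 71, 25]
71 -> hit
38 -> hit
59 -> hit
Hits: 5 of 10 references → 5/10 = 0.5000.

0.50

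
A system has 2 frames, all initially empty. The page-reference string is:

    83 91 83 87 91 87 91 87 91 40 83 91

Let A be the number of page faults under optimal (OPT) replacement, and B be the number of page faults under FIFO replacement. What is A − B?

-1

Under OPT: F F . F . . . . . F F . → 5 faults.
Under FIFO: F F . F . . . . . F F F → 6 faults.
A − B = 5 − 6 = -1.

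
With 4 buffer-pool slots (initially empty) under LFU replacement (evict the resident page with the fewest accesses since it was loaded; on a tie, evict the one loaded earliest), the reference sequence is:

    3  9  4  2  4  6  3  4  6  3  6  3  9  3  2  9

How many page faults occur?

9

3 → fault, frames [3]
9 → fault, frames [3, 9]
4 → fault, frames [3, 9, 4]
2 → fault, frames [3, 9, 4, 2]
4 → hit
6 → fault, evict 3, frames [9, 4, 2, 6]
3 → fault, evict 9, frames [4, 2, 6, 3]
4 → hit
6 → hit
3 → hit
6 → hit
3 → hit
9 → fault, evict 2, frames [4, 6, 3, 9]
3 → hit
2 → fault, evict 9, frames [4, 6, 3, 2]
9 → fault, evict 2, frames [4, 6, 3, 9]
Page faults: 9.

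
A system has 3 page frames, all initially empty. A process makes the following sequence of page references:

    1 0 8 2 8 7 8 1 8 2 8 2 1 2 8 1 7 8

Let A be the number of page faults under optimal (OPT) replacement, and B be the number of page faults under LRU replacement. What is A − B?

Under OPT: F F F F . F . . . F . . . . . . F . → 7 faults.
Under LRU: F F F F . F . F . F . . . . . . F . → 8 faults.
A − B = 7 − 8 = -1.

-1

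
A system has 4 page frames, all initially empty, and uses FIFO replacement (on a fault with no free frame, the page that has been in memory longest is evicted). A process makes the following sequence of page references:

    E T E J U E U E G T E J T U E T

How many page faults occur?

7

E → fault, frames {E}
T → fault, frames {E,T}
E → hit
J → fault, frames {E,T,J}
U → fault, frames {E,T,J,U}
E → hit
U → hit
E → hit
G → fault, evict E, frames {T,J,U,G}
T → hit
E → fault, evict T, frames {J,U,G,E}
J → hit
T → fault, evict J, frames {U,G,E,T}
U → hit
E → hit
T → hit
Page faults: 7.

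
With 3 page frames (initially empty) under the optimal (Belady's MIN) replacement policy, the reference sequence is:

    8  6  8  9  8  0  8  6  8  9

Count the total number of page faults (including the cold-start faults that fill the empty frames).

8 -> fault, frames {8}
6 -> fault, frames {8,6}
8 -> hit
9 -> fault, frames {8,6,9}
8 -> hit
0 -> fault, evict 9, frames {8,6,0}
8 -> hit
6 -> hit
8 -> hit
9 -> fault, evict 0, frames {8,6,9}
Page faults: 5.

5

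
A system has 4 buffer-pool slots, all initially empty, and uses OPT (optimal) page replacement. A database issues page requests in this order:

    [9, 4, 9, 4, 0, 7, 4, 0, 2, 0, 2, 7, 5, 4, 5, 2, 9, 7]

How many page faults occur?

9 -> fault, frames [9]
4 -> fault, frames [9, 4]
9 -> hit
4 -> hit
0 -> fault, frames [9, 4, 0]
7 -> fault, frames [9, 4, 0, 7]
4 -> hit
0 -> hit
2 -> fault, evict 9, frames [4, 0, 7, 2]
0 -> hit
2 -> hit
7 -> hit
5 -> fault, evict 0, frames [4, 7, 2, 5]
4 -> hit
5 -> hit
2 -> hit
9 -> fault, evict 5, frames [4, 7, 2, 9]
7 -> hit
Page faults: 7.

7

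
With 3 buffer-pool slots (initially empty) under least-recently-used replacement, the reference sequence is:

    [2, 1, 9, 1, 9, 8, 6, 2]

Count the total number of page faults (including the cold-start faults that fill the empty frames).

2 → fault, frames [2]
1 → fault, frames [2, 1]
9 → fault, frames [2, 1, 9]
1 → hit
9 → hit
8 → fault, evict 2, frames [1, 9, 8]
6 → fault, evict 1, frames [9, 8, 6]
2 → fault, evict 9, frames [8, 6, 2]
Page faults: 6.

6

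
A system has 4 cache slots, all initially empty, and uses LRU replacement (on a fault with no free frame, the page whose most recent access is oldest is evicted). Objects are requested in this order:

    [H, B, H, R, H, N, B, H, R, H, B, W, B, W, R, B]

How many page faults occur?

5

H: miss, frames (H)
B: miss, frames (H B)
H: hit
R: miss, frames (B H R)
H: hit
N: miss, frames (B R H N)
B: hit
H: hit
R: hit
H: hit
B: hit
W: miss, evict N, frames (R H B W)
B: hit
W: hit
R: hit
B: hit
Page faults: 5.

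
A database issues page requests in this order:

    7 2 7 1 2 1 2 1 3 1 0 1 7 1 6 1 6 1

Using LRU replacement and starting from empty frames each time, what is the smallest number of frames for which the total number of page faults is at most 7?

f=1: 18 faults
f=2: 8 faults
f=3: 7 faults
f=4: 7 faults
f=5: 6 faults
f=6: 6 faults
Smallest f with faults ≤ 7 is 3.

3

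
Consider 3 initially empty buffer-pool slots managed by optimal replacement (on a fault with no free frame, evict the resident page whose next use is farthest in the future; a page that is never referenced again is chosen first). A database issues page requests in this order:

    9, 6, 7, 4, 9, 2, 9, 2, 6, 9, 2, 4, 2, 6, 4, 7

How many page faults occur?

7

9: miss, frames [9]
6: miss, frames [9, 6]
7: miss, frames [9, 6, 7]
4: miss, evict 7, frames [9, 6, 4]
9: hit
2: miss, evict 4, frames [9, 6, 2]
9: hit
2: hit
6: hit
9: hit
2: hit
4: miss, evict 9, frames [6, 2, 4]
2: hit
6: hit
4: hit
7: miss, evict 4, frames [6, 2, 7]
Page faults: 7.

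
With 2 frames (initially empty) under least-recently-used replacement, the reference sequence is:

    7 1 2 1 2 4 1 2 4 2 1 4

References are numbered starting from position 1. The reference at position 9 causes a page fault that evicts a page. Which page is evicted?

1

pos 1: 7: fault, frames (7)
pos 2: 1: fault, frames (7 1)
pos 3: 2: fault, evict 7, frames (1 2)
pos 4: 1: hit
pos 5: 2: hit
pos 6: 4: fault, evict 1, frames (2 4)
pos 7: 1: fault, evict 2, frames (4 1)
pos 8: 2: fault, evict 4, frames (1 2)
pos 9: 4: fault, evict 1, frames (2 4)
At position 9, page 1 is evicted.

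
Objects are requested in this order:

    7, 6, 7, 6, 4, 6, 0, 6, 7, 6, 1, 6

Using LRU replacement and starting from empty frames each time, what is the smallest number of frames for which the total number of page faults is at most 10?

2

f=1: 12 faults
f=2: 6 faults
f=3: 6 faults
f=4: 5 faults
f=5: 5 faults
Smallest f with faults ≤ 10 is 2.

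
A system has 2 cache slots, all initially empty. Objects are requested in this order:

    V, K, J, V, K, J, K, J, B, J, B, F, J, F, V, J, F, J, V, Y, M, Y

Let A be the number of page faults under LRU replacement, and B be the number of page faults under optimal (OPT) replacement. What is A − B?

4

Under LRU: F F F F F F . . F . . F F . F F F . F F F . → 15 faults.
Under OPT: F F F . F . . . F . . F . . F . F . F F F . → 11 faults.
A − B = 15 − 11 = 4.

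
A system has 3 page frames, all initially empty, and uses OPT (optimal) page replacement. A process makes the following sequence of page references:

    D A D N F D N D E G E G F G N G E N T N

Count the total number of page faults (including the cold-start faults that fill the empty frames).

8

D: miss, frames (D)
A: miss, frames (D A)
D: hit
N: miss, frames (D A N)
F: miss, evict A, frames (D N F)
D: hit
N: hit
D: hit
E: miss, evict D, frames (N F E)
G: miss, evict N, frames (F E G)
E: hit
G: hit
F: hit
G: hit
N: miss, evict F, frames (E G N)
G: hit
E: hit
N: hit
T: miss, evict G, frames (E N T)
N: hit
Page faults: 8.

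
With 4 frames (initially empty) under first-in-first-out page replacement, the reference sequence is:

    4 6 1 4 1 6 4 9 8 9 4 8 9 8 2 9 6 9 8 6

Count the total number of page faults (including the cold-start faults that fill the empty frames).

4 -> fault, frames [4]
6 -> fault, frames [4, 6]
1 -> fault, frames [4, 6, 1]
4 -> hit
1 -> hit
6 -> hit
4 -> hit
9 -> fault, frames [4, 6, 1, 9]
8 -> fault, evict 4, frames [6, 1, 9, 8]
9 -> hit
4 -> fault, evict 6, frames [1, 9, 8, 4]
8 -> hit
9 -> hit
8 -> hit
2 -> fault, evict 1, frames [9, 8, 4, 2]
9 -> hit
6 -> fault, evict 9, frames [8, 4, 2, 6]
9 -> fault, evict 8, frames [4, 2, 6, 9]
8 -> fault, evict 4, frames [2, 6, 9, 8]
6 -> hit
Page faults: 10.

10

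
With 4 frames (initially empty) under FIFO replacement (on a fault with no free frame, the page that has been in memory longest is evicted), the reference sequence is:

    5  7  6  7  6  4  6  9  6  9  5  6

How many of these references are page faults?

5 -> fault, frames {5}
7 -> fault, frames {5,7}
6 -> fault, frames {5,7,6}
7 -> hit
6 -> hit
4 -> fault, frames {5,7,6,4}
6 -> hit
9 -> fault, evict 5, frames {7,6,4,9}
6 -> hit
9 -> hit
5 -> fault, evict 7, frames {6,4,9,5}
6 -> hit
Page faults: 6.

6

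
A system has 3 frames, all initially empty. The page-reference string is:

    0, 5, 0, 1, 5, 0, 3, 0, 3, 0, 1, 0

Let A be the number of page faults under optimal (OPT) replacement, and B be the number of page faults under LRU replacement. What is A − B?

Under OPT: F F . F . . F . . . . . → 4 faults.
Under LRU: F F . F . . F . . . F . → 5 faults.
A − B = 4 − 5 = -1.

-1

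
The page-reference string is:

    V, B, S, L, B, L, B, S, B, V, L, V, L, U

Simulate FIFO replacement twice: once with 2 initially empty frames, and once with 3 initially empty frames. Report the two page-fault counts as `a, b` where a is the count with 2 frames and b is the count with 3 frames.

9, 6

2 frames: F F F F F . . F . F F . . F → 9 faults.
3 frames: F F F F . . . . . F . . . F → 6 faults.
6 < 9: adding a frame reduced faults, as is typical.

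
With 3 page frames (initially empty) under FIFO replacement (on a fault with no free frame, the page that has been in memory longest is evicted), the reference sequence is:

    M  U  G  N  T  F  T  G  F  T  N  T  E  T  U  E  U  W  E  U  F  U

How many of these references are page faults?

13

M: miss, frames {M}
U: miss, frames {M,U}
G: miss, frames {M,U,G}
N: miss, evict M, frames {U,G,N}
T: miss, evict U, frames {G,N,T}
F: miss, evict G, frames {N,T,F}
T: hit
G: miss, evict N, frames {T,F,G}
F: hit
T: hit
N: miss, evict T, frames {F,G,N}
T: miss, evict F, frames {G,N,T}
E: miss, evict G, frames {N,T,E}
T: hit
U: miss, evict N, frames {T,E,U}
E: hit
U: hit
W: miss, evict T, frames {E,U,W}
E: hit
U: hit
F: miss, evict E, frames {U,W,F}
U: hit
Page faults: 13.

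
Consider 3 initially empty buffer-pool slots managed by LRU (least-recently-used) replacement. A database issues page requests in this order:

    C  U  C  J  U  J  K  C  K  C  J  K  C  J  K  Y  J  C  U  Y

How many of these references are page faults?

C: miss, frames (C)
U: miss, frames (C U)
C: hit
J: miss, frames (U C J)
U: hit
J: hit
K: miss, evict C, frames (U J K)
C: miss, evict U, frames (J K C)
K: hit
C: hit
J: hit
K: hit
C: hit
J: hit
K: hit
Y: miss, evict C, frames (J K Y)
J: hit
C: miss, evict K, frames (Y J C)
U: miss, evict Y, frames (J C U)
Y: miss, evict J, frames (C U Y)
Page faults: 9.

9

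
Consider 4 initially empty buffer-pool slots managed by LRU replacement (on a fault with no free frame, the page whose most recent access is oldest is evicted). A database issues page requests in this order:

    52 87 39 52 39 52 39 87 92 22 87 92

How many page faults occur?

52 → miss, frames (52)
87 → miss, frames (52 87)
39 → miss, frames (52 87 39)
52 → hit
39 → hit
52 → hit
39 → hit
87 → hit
92 → miss, frames (52 39 87 92)
22 → miss, evict 52, frames (39 87 92 22)
87 → hit
92 → hit
Page faults: 5.

5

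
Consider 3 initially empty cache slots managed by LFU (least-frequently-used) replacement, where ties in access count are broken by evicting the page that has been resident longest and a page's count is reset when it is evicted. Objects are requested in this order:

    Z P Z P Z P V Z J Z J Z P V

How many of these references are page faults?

5

Z → miss, frames {Z}
P → miss, frames {Z,P}
Z → hit
P → hit
Z → hit
P → hit
V → miss, frames {Z,P,V}
Z → hit
J → miss, evict V, frames {Z,P,J}
Z → hit
J → hit
Z → hit
P → hit
V → miss, evict J, frames {Z,P,V}
Page faults: 5.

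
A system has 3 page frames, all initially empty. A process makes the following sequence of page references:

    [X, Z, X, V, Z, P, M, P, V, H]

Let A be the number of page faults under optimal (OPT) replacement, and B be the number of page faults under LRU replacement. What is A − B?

Under OPT: F F . F . F F . . F → 6 faults.
Under LRU: F F . F . F F . F F → 7 faults.
A − B = 6 − 7 = -1.

-1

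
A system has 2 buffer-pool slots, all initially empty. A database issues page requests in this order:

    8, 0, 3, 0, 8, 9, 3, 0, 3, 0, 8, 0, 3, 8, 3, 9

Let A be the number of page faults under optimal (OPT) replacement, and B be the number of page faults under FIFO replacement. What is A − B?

-1

Under OPT: F F F . F F . F . . F . F . . F → 9 faults.
Under FIFO: F F F . F F F F . . F . F . . F → 10 faults.
A − B = 9 − 10 = -1.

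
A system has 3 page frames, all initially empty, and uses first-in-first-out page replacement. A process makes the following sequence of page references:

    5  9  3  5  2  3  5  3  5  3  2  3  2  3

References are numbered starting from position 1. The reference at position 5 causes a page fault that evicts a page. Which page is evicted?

5

pos 1: 5 -> miss, frames {5}
pos 2: 9 -> miss, frames {5,9}
pos 3: 3 -> miss, frames {5,9,3}
pos 4: 5 -> hit
pos 5: 2 -> miss, evict 5, frames {9,3,2}
At position 5, page 5 is evicted.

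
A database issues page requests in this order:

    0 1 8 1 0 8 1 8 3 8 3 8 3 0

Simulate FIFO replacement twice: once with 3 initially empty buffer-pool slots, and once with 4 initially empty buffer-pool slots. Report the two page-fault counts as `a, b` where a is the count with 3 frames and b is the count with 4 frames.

3 frames: F F F . . . . . F . . . . F → 5 faults.
4 frames: F F F . . . . . F . . . . . → 4 faults.
4 < 5: adding a frame reduced faults, as is typical.

5, 4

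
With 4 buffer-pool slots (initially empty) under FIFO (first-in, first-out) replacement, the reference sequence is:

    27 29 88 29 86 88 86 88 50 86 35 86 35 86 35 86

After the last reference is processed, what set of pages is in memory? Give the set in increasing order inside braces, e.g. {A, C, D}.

27 → fault, frames [27]
29 → fault, frames [27, 29]
88 → fault, frames [27, 29, 88]
29 → hit
86 → fault, frames [27, 29, 88, 86]
88 → hit
86 → hit
88 → hit
50 → fault, evict 27, frames [29, 88, 86, 50]
86 → hit
35 → fault, evict 29, frames [88, 86, 50, 35]
86 → hit
35 → hit
86 → hit
35 → hit
86 → hit

{35, 50, 86, 88}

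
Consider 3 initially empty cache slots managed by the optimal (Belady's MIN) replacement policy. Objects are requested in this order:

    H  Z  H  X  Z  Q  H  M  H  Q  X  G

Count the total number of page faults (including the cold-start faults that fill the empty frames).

7

H: miss, frames {H}
Z: miss, frames {H,Z}
H: hit
X: miss, frames {H,Z,X}
Z: hit
Q: miss, evict Z, frames {H,X,Q}
H: hit
M: miss, evict X, frames {H,Q,M}
H: hit
Q: hit
X: miss, evict M, frames {H,Q,X}
G: miss, evict X, frames {H,Q,G}
Page faults: 7.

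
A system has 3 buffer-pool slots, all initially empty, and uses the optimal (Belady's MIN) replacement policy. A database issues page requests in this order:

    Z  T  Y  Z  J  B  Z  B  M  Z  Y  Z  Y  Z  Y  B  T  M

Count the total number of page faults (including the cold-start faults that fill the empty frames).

Z -> fault, frames {Z}
T -> fault, frames {Z,T}
Y -> fault, frames {Z,T,Y}
Z -> hit
J -> fault, evict T, frames {Z,Y,J}
B -> fault, evict J, frames {Z,Y,B}
Z -> hit
B -> hit
M -> fault, evict B, frames {Z,Y,M}
Z -> hit
Y -> hit
Z -> hit
Y -> hit
Z -> hit
Y -> hit
B -> fault, evict Y, frames {Z,M,B}
T -> fault, evict B, frames {Z,M,T}
M -> hit
Page faults: 8.

8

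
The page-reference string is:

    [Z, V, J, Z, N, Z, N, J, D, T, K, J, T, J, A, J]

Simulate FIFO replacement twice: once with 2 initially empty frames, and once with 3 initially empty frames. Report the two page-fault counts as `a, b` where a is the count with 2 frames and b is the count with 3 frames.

13, 10

2 frames: F F F F F . . F F F F F F . F F → 13 faults.
3 frames: F F F . F F . . F F F F . . F . → 10 faults.
10 < 13: adding a frame reduced faults, as is typical.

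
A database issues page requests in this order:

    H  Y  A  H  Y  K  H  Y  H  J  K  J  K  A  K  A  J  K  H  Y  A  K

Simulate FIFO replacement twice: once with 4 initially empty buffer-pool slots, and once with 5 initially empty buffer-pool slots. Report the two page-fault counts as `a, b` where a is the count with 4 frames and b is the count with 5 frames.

4 frames: F F F . . F . . . F . . . . . . . . F F F F → 9 faults.
5 frames: F F F . . F . . . F . . . . . . . . . . . . → 5 faults.
5 < 9: adding a frame reduced faults, as is typical.

9, 5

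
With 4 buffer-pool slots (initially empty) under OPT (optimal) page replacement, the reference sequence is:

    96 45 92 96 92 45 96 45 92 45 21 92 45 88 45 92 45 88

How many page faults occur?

5

96: miss, frames (96)
45: miss, frames (96 45)
92: miss, frames (96 45 92)
96: hit
92: hit
45: hit
96: hit
45: hit
92: hit
45: hit
21: miss, frames (96 45 92 21)
92: hit
45: hit
88: miss, evict 21, frames (96 45 92 88)
45: hit
92: hit
45: hit
88: hit
Page faults: 5.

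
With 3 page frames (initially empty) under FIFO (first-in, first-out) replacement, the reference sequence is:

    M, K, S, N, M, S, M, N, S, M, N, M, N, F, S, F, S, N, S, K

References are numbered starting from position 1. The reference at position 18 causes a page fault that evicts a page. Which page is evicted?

M

pos 1: M → miss, frames [M]
pos 2: K → miss, frames [M, K]
pos 3: S → miss, frames [M, K, S]
pos 4: N → miss, evict M, frames [K, S, N]
pos 5: M → miss, evict K, frames [S, N, M]
pos 6: S → hit
pos 7: M → hit
pos 8: N → hit
pos 9: S → hit
pos 10: M → hit
pos 11: N → hit
pos 12: M → hit
pos 13: N → hit
pos 14: F → miss, evict S, frames [N, M, F]
pos 15: S → miss, evict N, frames [M, F, S]
pos 16: F → hit
pos 17: S → hit
pos 18: N → miss, evict M, frames [F, S, N]
At position 18, page M is evicted.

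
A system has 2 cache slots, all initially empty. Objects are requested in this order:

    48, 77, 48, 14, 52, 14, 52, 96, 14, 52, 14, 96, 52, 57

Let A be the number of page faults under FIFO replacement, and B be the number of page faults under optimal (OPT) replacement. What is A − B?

Under FIFO: F F . F F . . F F F . F . F → 9 faults.
Under OPT: F F . F F . . F . F . F . F → 8 faults.
A − B = 9 − 8 = 1.

1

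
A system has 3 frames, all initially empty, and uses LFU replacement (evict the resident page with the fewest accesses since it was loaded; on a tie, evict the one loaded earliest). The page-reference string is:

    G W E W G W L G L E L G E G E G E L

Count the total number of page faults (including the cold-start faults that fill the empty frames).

G: fault, frames (G)
W: fault, frames (G W)
E: fault, frames (G W E)
W: hit
G: hit
W: hit
L: fault, evict E, frames (G W L)
G: hit
L: hit
E: fault, evict L, frames (G W E)
L: fault, evict E, frames (G W L)
G: hit
E: fault, evict L, frames (G W E)
G: hit
E: hit
G: hit
E: hit
L: fault, evict W, frames (G E L)
Page faults: 8.

8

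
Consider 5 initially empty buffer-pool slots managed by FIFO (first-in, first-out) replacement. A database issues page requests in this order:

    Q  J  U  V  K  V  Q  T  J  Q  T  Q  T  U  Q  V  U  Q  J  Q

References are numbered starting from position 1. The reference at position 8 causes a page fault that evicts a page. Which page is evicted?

pos 1: Q -> miss, frames (Q)
pos 2: J -> miss, frames (Q J)
pos 3: U -> miss, frames (Q J U)
pos 4: V -> miss, frames (Q J U V)
pos 5: K -> miss, frames (Q J U V K)
pos 6: V -> hit
pos 7: Q -> hit
pos 8: T -> miss, evict Q, frames (J U V K T)
At position 8, page Q is evicted.

Q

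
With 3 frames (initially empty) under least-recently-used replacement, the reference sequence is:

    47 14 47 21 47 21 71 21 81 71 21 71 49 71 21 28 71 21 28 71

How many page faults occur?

7

47 -> miss, frames (47)
14 -> miss, frames (47 14)
47 -> hit
21 -> miss, frames (14 47 21)
47 -> hit
21 -> hit
71 -> miss, evict 14, frames (47 21 71)
21 -> hit
81 -> miss, evict 47, frames (71 21 81)
71 -> hit
21 -> hit
71 -> hit
49 -> miss, evict 81, frames (21 71 49)
71 -> hit
21 -> hit
28 -> miss, evict 49, frames (71 21 28)
71 -> hit
21 -> hit
28 -> hit
71 -> hit
Page faults: 7.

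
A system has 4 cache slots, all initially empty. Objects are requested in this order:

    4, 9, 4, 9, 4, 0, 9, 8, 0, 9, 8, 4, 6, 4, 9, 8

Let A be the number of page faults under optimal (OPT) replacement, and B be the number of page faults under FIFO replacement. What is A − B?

Under OPT: F F . . . F . F . . . . F . . . → 5 faults.
Under FIFO: F F . . . F . F . . . . F F F . → 7 faults.
A − B = 5 − 7 = -2.

-2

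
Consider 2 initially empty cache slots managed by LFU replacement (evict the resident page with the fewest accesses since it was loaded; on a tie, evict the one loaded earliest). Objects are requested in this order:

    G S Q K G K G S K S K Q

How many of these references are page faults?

10

G -> miss, frames (G)
S -> miss, frames (G S)
Q -> miss, evict G, frames (S Q)
K -> miss, evict S, frames (Q K)
G -> miss, evict Q, frames (K G)
K -> hit
G -> hit
S -> miss, evict K, frames (G S)
K -> miss, evict S, frames (G K)
S -> miss, evict K, frames (G S)
K -> miss, evict S, frames (G K)
Q -> miss, evict K, frames (G Q)
Page faults: 10.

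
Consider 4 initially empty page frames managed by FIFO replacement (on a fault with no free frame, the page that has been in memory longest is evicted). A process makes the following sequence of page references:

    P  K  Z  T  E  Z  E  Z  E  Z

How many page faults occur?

P: fault, frames [P]
K: fault, frames [P, K]
Z: fault, frames [P, K, Z]
T: fault, frames [P, K, Z, T]
E: fault, evict P, frames [K, Z, T, E]
Z: hit
E: hit
Z: hit
E: hit
Z: hit
Page faults: 5.

5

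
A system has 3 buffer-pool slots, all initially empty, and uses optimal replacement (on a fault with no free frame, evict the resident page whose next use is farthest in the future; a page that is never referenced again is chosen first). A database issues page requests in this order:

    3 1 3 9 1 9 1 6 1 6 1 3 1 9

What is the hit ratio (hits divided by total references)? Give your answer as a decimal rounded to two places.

0.64

3: miss, frames {3}
1: miss, frames {3,1}
3: hit
9: miss, frames {3,1,9}
1: hit
9: hit
1: hit
6: miss, evict 9, frames {3,1,6}
1: hit
6: hit
1: hit
3: hit
1: hit
9: miss, evict 6, frames {3,1,9}
Hits: 9 of 14 references → 9/14 = 0.6429.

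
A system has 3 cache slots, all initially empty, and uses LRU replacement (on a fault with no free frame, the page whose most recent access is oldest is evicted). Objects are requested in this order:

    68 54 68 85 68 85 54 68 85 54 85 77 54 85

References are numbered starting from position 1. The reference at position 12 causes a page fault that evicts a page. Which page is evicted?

pos 1: 68: miss, frames [68]
pos 2: 54: miss, frames [68, 54]
pos 3: 68: hit
pos 4: 85: miss, frames [54, 68, 85]
pos 5: 68: hit
pos 6: 85: hit
pos 7: 54: hit
pos 8: 68: hit
pos 9: 85: hit
pos 10: 54: hit
pos 11: 85: hit
pos 12: 77: miss, evict 68, frames [54, 85, 77]
At position 12, page 68 is evicted.

68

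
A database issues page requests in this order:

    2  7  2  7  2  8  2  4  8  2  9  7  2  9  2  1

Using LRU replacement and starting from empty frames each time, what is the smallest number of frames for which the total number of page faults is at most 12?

2

f=1: 16 faults
f=2: 11 faults
f=3: 7 faults
f=4: 7 faults
f=5: 6 faults
f=6: 6 faults
Smallest f with faults ≤ 12 is 2.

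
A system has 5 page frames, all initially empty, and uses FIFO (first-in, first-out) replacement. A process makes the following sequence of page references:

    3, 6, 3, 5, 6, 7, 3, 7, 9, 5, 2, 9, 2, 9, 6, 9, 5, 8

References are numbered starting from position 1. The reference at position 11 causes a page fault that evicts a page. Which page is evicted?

pos 1: 3 → fault, frames {3}
pos 2: 6 → fault, frames {3,6}
pos 3: 3 → hit
pos 4: 5 → fault, frames {3,6,5}
pos 5: 6 → hit
pos 6: 7 → fault, frames {3,6,5,7}
pos 7: 3 → hit
pos 8: 7 → hit
pos 9: 9 → fault, frames {3,6,5,7,9}
pos 10: 5 → hit
pos 11: 2 → fault, evict 3, frames {6,5,7,9,2}
At position 11, page 3 is evicted.

3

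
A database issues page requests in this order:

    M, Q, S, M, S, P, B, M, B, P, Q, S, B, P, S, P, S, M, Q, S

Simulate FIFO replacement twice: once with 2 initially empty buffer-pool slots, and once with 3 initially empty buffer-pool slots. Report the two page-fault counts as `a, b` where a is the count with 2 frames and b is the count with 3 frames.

2 frames: F F F F . F F F . F F F F F F . . F F F → 16 faults.
3 frames: F F F . . F F F . . F F F F . . . F F F → 13 faults.
13 < 16: adding a frame reduced faults, as is typical.

16, 13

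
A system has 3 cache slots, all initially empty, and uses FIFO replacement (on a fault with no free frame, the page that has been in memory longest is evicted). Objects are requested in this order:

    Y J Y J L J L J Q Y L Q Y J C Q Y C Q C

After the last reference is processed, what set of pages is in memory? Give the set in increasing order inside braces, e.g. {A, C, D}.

Y -> fault, frames [Y]
J -> fault, frames [Y, J]
Y -> hit
J -> hit
L -> fault, frames [Y, J, L]
J -> hit
L -> hit
J -> hit
Q -> fault, evict Y, frames [J, L, Q]
Y -> fault, evict J, frames [L, Q, Y]
L -> hit
Q -> hit
Y -> hit
J -> fault, evict L, frames [Q, Y, J]
C -> fault, evict Q, frames [Y, J, C]
Q -> fault, evict Y, frames [J, C, Q]
Y -> fault, evict J, frames [C, Q, Y]
C -> hit
Q -> hit
C -> hit

{C, Q, Y}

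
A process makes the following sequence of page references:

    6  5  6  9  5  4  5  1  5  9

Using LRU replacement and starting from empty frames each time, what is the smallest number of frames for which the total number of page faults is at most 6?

3

f=1: 10 faults
f=2: 7 faults
f=3: 6 faults
f=4: 5 faults
f=5: 5 faults
Smallest f with faults ≤ 6 is 3.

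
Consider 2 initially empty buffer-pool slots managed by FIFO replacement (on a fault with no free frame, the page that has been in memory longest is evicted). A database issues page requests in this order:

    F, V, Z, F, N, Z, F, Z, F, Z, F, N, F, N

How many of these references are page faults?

F -> miss, frames (F)
V -> miss, frames (F V)
Z -> miss, evict F, frames (V Z)
F -> miss, evict V, frames (Z F)
N -> miss, evict Z, frames (F N)
Z -> miss, evict F, frames (N Z)
F -> miss, evict N, frames (Z F)
Z -> hit
F -> hit
Z -> hit
F -> hit
N -> miss, evict Z, frames (F N)
F -> hit
N -> hit
Page faults: 8.

8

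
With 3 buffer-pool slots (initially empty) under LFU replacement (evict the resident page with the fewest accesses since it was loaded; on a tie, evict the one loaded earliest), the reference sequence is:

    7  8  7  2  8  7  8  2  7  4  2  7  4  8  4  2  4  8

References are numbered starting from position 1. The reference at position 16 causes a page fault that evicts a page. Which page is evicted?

pos 1: 7: miss, frames [7]
pos 2: 8: miss, frames [7, 8]
pos 3: 7: hit
pos 4: 2: miss, frames [7, 8, 2]
pos 5: 8: hit
pos 6: 7: hit
pos 7: 8: hit
pos 8: 2: hit
pos 9: 7: hit
pos 10: 4: miss, evict 2, frames [7, 8, 4]
pos 11: 2: miss, evict 4, frames [7, 8, 2]
pos 12: 7: hit
pos 13: 4: miss, evict 2, frames [7, 8, 4]
pos 14: 8: hit
pos 15: 4: hit
pos 16: 2: miss, evict 4, frames [7, 8, 2]
At position 16, page 4 is evicted.

4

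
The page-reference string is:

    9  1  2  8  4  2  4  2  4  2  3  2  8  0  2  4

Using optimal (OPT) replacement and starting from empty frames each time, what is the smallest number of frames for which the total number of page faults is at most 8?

3

f=1: 16 faults
f=2: 9 faults
f=3: 8 faults
f=4: 7 faults
f=5: 7 faults
f=6: 7 faults
f=7: 7 faults
Smallest f with faults ≤ 8 is 3.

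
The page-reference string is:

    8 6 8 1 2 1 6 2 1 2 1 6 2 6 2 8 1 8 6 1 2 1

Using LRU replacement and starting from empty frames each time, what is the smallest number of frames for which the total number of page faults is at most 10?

f=1: 22 faults
f=2: 14 faults
f=3: 9 faults
f=4: 4 faults
Smallest f with faults ≤ 10 is 3.

3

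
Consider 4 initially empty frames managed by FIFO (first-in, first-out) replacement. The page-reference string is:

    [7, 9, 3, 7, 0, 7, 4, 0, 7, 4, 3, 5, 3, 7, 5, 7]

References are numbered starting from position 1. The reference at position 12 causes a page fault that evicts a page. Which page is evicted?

3

pos 1: 7 -> miss, frames (7)
pos 2: 9 -> miss, frames (7 9)
pos 3: 3 -> miss, frames (7 9 3)
pos 4: 7 -> hit
pos 5: 0 -> miss, frames (7 9 3 0)
pos 6: 7 -> hit
pos 7: 4 -> miss, evict 7, frames (9 3 0 4)
pos 8: 0 -> hit
pos 9: 7 -> miss, evict 9, frames (3 0 4 7)
pos 10: 4 -> hit
pos 11: 3 -> hit
pos 12: 5 -> miss, evict 3, frames (0 4 7 5)
At position 12, page 3 is evicted.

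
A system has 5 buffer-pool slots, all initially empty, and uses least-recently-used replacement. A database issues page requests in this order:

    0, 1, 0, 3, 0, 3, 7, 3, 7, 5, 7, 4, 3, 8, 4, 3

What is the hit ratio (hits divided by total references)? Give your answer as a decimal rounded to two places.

0 → fault, frames [0]
1 → fault, frames [0, 1]
0 → hit
3 → fault, frames [1, 0, 3]
0 → hit
3 → hit
7 → fault, frames [1, 0, 3, 7]
3 → hit
7 → hit
5 → fault, frames [1, 0, 3, 7, 5]
7 → hit
4 → fault, evict 1, frames [0, 3, 5, 7, 4]
3 → hit
8 → fault, evict 0, frames [5, 7, 4, 3, 8]
4 → hit
3 → hit
Hits: 9 of 16 references → 9/16 = 0.5625.

0.56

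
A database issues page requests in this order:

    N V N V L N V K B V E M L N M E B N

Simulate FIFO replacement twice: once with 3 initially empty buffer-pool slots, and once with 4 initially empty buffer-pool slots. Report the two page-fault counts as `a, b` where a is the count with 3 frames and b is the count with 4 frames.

3 frames: F F . . F . . F F F F F F F . F F . → 12 faults.
4 frames: F F . . F . . F F . F F F F . . F . → 10 faults.
10 < 12: adding a frame reduced faults, as is typical.

12, 10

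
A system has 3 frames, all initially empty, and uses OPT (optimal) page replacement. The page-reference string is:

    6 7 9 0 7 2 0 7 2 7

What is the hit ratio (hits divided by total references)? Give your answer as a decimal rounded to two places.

6: fault, frames {6}
7: fault, frames {6,7}
9: fault, frames {6,7,9}
0: fault, evict 9, frames {6,7,0}
7: hit
2: fault, evict 6, frames {7,0,2}
0: hit
7: hit
2: hit
7: hit
Hits: 5 of 10 references → 5/10 = 0.5000.

0.50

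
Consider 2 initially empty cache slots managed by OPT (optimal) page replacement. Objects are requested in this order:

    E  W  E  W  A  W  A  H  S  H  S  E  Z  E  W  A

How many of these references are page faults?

E -> miss, frames {E}
W -> miss, frames {E,W}
E -> hit
W -> hit
A -> miss, evict E, frames {W,A}
W -> hit
A -> hit
H -> miss, evict A, frames {W,H}
S -> miss, evict W, frames {H,S}
H -> hit
S -> hit
E -> miss, evict S, frames {H,E}
Z -> miss, evict H, frames {E,Z}
E -> hit
W -> miss, evict Z, frames {E,W}
A -> miss, evict W, frames {E,A}
Page faults: 9.

9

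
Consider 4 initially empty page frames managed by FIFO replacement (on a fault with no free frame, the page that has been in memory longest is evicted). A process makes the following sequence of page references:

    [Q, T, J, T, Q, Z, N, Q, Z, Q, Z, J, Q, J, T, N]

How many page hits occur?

Q -> fault, frames {Q}
T -> fault, frames {Q,T}
J -> fault, frames {Q,T,J}
T -> hit
Q -> hit
Z -> fault, frames {Q,T,J,Z}
N -> fault, evict Q, frames {T,J,Z,N}
Q -> fault, evict T, frames {J,Z,N,Q}
Z -> hit
Q -> hit
Z -> hit
J -> hit
Q -> hit
J -> hit
T -> fault, evict J, frames {Z,N,Q,T}
N -> hit
Hits: 9.

9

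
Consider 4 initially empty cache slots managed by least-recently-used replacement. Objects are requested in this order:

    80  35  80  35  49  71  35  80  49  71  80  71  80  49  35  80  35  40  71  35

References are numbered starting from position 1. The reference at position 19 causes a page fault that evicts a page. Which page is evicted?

49

pos 1: 80 -> fault, frames [80]
pos 2: 35 -> fault, frames [80, 35]
pos 3: 80 -> hit
pos 4: 35 -> hit
pos 5: 49 -> fault, frames [80, 35, 49]
pos 6: 71 -> fault, frames [80, 35, 49, 71]
pos 7: 35 -> hit
pos 8: 80 -> hit
pos 9: 49 -> hit
pos 10: 71 -> hit
pos 11: 80 -> hit
pos 12: 71 -> hit
pos 13: 80 -> hit
pos 14: 49 -> hit
pos 15: 35 -> hit
pos 16: 80 -> hit
pos 17: 35 -> hit
pos 18: 40 -> fault, evict 71, frames [49, 80, 35, 40]
pos 19: 71 -> fault, evict 49, frames [80, 35, 40, 71]
At position 19, page 49 is evicted.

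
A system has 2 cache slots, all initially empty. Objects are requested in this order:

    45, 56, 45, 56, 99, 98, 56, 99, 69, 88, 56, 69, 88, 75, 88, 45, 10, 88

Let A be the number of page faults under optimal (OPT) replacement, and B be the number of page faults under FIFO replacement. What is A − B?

Under OPT: F F . . F F . F F F . F . F . F F . → 11 faults.
Under FIFO: F F . . F F F F F F F F F F . F F F → 15 faults.
A − B = 11 − 15 = -4.

-4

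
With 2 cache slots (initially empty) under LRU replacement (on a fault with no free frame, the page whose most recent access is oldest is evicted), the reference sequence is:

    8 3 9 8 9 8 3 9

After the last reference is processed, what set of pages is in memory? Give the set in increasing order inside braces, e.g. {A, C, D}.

8 → fault, frames {8}
3 → fault, frames {8,3}
9 → fault, evict 8, frames {3,9}
8 → fault, evict 3, frames {9,8}
9 → hit
8 → hit
3 → fault, evict 9, frames {8,3}
9 → fault, evict 8, frames {3,9}

{3, 9}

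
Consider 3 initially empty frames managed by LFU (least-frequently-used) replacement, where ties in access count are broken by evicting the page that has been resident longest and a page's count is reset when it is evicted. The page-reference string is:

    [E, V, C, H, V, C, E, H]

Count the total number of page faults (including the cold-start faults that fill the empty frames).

E → fault, frames [E]
V → fault, frames [E, V]
C → fault, frames [E, V, C]
H → fault, evict E, frames [V, C, H]
V → hit
C → hit
E → fault, evict H, frames [V, C, E]
H → fault, evict E, frames [V, C, H]
Page faults: 6.

6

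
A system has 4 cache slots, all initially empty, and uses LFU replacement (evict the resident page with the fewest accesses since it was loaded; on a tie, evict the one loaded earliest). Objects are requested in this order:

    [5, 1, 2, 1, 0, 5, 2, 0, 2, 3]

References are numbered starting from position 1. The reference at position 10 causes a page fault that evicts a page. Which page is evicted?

pos 1: 5: fault, frames (5)
pos 2: 1: fault, frames (5 1)
pos 3: 2: fault, frames (5 1 2)
pos 4: 1: hit
pos 5: 0: fault, frames (5 1 2 0)
pos 6: 5: hit
pos 7: 2: hit
pos 8: 0: hit
pos 9: 2: hit
pos 10: 3: fault, evict 5, frames (1 2 0 3)
At position 10, page 5 is evicted.

5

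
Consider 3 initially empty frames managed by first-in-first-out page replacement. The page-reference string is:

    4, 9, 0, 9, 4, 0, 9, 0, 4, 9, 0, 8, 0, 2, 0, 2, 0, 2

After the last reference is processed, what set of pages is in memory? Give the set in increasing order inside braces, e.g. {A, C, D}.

{0, 2, 8}

4 → fault, frames [4]
9 → fault, frames [4, 9]
0 → fault, frames [4, 9, 0]
9 → hit
4 → hit
0 → hit
9 → hit
0 → hit
4 → hit
9 → hit
0 → hit
8 → fault, evict 4, frames [9, 0, 8]
0 → hit
2 → fault, evict 9, frames [0, 8, 2]
0 → hit
2 → hit
0 → hit
2 → hit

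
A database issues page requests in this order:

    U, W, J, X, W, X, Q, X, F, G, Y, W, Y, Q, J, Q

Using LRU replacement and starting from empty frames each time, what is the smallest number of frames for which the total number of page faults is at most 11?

f=1: 16 faults
f=2: 12 faults
f=3: 11 faults
f=4: 11 faults
f=5: 11 faults
f=6: 9 faults
f=7: 8 faults
f=8: 8 faults
Smallest f with faults ≤ 11 is 3.

3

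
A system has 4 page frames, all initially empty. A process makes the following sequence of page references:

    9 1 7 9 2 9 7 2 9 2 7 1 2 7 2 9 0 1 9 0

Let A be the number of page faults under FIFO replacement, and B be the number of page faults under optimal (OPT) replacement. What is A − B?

Under FIFO: F F F . F . . . . . . . . . . . F . F . → 6 faults.
Under OPT: F F F . F . . . . . . . . . . . F . . . → 5 faults.
A − B = 6 − 5 = 1.

1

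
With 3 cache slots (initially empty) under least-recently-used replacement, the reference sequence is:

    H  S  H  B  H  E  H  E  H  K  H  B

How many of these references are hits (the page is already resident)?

H → fault, frames [H]
S → fault, frames [H, S]
H → hit
B → fault, frames [S, H, B]
H → hit
E → fault, evict S, frames [B, H, E]
H → hit
E → hit
H → hit
K → fault, evict B, frames [E, H, K]
H → hit
B → fault, evict E, frames [K, H, B]
Hits: 6.

6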